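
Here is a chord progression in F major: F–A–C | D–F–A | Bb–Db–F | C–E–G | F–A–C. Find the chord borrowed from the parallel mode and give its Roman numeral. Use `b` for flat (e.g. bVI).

iv

In F major the diatonic chords are F, Gm, Am, Bb, C, Dm, Edim. F–A–C = F, D–F–A = Dm and C–E–G = C all belong to that set. Bb–Db–F doesn't fit — on degree 4 F major would have Bb (IV). Bbm is the degree-4 chord of F minor, so it is the borrowed iv.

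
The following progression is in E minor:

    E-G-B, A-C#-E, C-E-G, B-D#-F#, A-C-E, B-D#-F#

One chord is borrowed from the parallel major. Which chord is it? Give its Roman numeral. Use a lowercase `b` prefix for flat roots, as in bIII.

The diatonic triads in E minor (with V from harmonic minor) are Em, F#dim, G, Am, B, C, D. E–G–B = Em, C–E–G = C, B–D#–F# = B and A–C–E = Am all belong to that set. A–C#–E is not: scale degree 4 in E minor carries Am (iv). In E major the chord on that degree is A, so here it functions as IV, borrowed from the parallel major.

IV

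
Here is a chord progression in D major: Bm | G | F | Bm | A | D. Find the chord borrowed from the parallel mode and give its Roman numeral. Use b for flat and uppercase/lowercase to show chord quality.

D major has the diatonic set D, Em, F#m, G, A, Bm, C#dim. Bm, G, A and D are all diatonic. F (F–A–C) doesn't fit — on degree 3 D major would have F#m (iii). F is the degree-3 chord of D minor, so it is the borrowed bIII.

bIII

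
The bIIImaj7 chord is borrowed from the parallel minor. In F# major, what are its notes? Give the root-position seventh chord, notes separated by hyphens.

A-C#-E-G#

The root of bIIImaj7 is the lowered 3rd degree: A# becomes A. In F# minor the chord on A is A–C#–E–G#.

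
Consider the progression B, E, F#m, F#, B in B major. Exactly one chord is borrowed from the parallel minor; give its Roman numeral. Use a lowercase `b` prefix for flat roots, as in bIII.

v

In B major the diatonic chords are B, C#m, D#m, E, F#, G#m, A#dim. B, E and F# are all diatonic. F#m (F#–A–C#) doesn't fit — on degree 5 B major would have F# (V). F#m is the degree-5 chord of B minor, so it is the borrowed v.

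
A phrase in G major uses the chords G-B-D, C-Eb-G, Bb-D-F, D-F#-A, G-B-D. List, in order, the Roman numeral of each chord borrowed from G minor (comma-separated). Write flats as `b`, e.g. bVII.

iv, bIII

In G major the diatonic chords are G, Am, Bm, C, D, Em, F#dim. G–B–D = G and D–F#–A = D are both diatonic. But C–Eb–G is foreign: the diatonic IV on degree 4 is C, whereas Cm comes from G minor. It is labeled iv. Bb–D–F is not: scale degree 3 in G major carries Bm (iii). In G minor the chord on that degree is Bb, so here it functions as bIII, borrowed from the parallel minor.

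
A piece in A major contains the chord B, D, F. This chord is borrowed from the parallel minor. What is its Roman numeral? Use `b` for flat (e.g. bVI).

ii°

The root B is the diatonic 2nd degree of A major; the borrowing shows in the chord quality. B–D–F is a diminished chord — the form found in A minor, not the diatonic ii (Bm). Borrowed into A major it is written ii°.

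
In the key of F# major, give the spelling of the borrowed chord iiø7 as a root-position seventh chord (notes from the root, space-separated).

The root, G#, is scale degree 2 — the same note in F# major and F# minor; only the chord quality changes. Building the half-diminished-seventh chord from the parallel minor on G#: G#–B–D–F#.

G# B D F#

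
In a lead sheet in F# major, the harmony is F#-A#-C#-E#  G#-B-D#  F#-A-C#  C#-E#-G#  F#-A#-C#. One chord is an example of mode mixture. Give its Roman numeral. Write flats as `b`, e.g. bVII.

i

F# major has the diatonic set F#, G#m, A#m, B, C#, D#m, E#dim. F#–A#–C#–E# = F#maj7, G#–B–D# = G#m, C#–E#–G# = C# and F#–A#–C# = F# are all diatonic. F#–A–C# doesn't fit — on degree 1 F# major would have F# (I). F#m is the degree-1 chord of F# minor, so it is the borrowed i.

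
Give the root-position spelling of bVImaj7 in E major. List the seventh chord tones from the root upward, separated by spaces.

C E G B

The root of bVImaj7 is the lowered 6th degree: C# becomes C. In E minor the chord on C is C–E–G–B.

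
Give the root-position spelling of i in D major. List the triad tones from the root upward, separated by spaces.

D F A

The root, D, is scale degree 1 — the same note in D major and D minor; only the chord quality changes. Building the minor chord from the parallel minor on D: D–F–A.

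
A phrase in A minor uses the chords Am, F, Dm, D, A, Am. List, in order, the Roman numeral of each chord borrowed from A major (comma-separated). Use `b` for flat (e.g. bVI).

A minor has the diatonic set Am, Bdim, C, Dm, E, F, G (with V from harmonic minor). Am, F and Dm are all diatonic. D (D–F#–A) is not: scale degree 4 in A minor carries Dm (iv). In A major the chord on that degree is D, so here it functions as IV, borrowed from the parallel major. But A (A–C#–E) is foreign: the diatonic i on degree 1 is Am, whereas A comes from A major. It is labeled I.

IV, I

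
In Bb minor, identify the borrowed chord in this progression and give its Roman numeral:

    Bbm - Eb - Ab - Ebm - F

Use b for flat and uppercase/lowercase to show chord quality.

IV

Bb minor has the diatonic set Bbm, Cdim, Db, Ebm, F, Gb, Ab (with V from harmonic minor). Of the given chords, Bbm, Ab, Ebm and F are diatonic. Eb (Eb–G–Bb) doesn't fit — on degree 4 Bb minor would have Ebm (iv). Eb is the degree-4 chord of Bb major, so it is the borrowed IV.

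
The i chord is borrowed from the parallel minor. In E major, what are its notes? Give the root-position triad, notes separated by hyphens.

The root, E, is scale degree 1 — the same note in E major and E minor; only the chord quality changes. Building the minor chord from the parallel minor on E: E–G–B.

E-G-B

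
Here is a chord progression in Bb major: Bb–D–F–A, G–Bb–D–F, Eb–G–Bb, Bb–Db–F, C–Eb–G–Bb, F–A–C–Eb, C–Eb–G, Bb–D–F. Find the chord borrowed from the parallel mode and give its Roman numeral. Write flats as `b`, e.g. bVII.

In Bb major the diatonic chords are Bb, Cm, Dm, Eb, F, Gm, Adim. Of the given chords, Bb–D–F–A = Bbmaj7, G–Bb–D–F = Gm7, Eb–G–Bb = Eb, C–Eb–G–Bb = Cm7, F–A–C–Eb = F7, C–Eb–G = Cm and Bb–D–F = Bb are diatonic. Bb–Db–F doesn't fit — on degree 1 Bb major would have Bb (I). Bbm is the degree-1 chord of Bb minor, so it is the borrowed i.

i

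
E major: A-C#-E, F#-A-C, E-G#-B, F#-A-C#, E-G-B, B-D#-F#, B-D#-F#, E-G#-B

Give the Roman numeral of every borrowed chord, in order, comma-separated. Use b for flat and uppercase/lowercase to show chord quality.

ii°, i

In E major the diatonic chords are E, F#m, G#m, A, B, C#m, D#dim. A–C#–E = A, E–G#–B = E, F#–A–C# = F#m and B–D#–F# = B are all diatonic. But F#–A–C is foreign: the diatonic ii on degree 2 is F#m, whereas F#dim comes from E minor. It is labeled ii°. But E–G–B is foreign: the diatonic I on degree 1 is E, whereas Em comes from E minor. It is labeled i.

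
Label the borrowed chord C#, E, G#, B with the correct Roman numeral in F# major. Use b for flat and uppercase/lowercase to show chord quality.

v7

C# is scale degree 5 in F# major. C#–E–G#–B is a minor-seventh chord — the form found in F# minor, not the diatonic V (C#). Borrowed into F# major it is written v7.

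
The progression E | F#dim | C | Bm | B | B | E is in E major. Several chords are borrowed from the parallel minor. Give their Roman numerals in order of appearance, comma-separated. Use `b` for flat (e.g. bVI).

ii°, bVI, v

In E major the diatonic chords are E, F#m, G#m, A, B, C#m, D#dim. E and B both belong to that set. F#dim (F#–A–C) doesn't fit — on degree 2 E major would have F#m (ii). F#dim is the degree-2 chord of E minor, so it is the borrowed ii°. But C (C–E–G) is foreign: the diatonic vi on degree 6 is C#m, whereas C comes from E minor. It is labeled bVI. But Bm (B–D–F#) is foreign: the diatonic V on degree 5 is B, whereas Bm comes from E minor. It is labeled v.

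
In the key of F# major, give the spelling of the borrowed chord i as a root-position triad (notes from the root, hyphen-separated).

i is built on scale degree 1, which is F# in both F# major and its parallel. In F# minor the chord on F# is F#–A–C#.

F#-A-C#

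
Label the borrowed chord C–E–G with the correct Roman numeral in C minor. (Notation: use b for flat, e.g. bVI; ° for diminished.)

I

The root C is the diatonic 1st degree of C minor; the borrowing shows in the chord quality. C–E–G is a major chord — the form found in C major, not the diatonic i (Cm). Borrowed into C minor it is written I.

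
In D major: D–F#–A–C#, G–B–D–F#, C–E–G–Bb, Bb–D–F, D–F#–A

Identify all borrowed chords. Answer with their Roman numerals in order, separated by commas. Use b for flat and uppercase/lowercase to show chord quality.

The diatonic triads in D major are D, Em, F#m, G, A, Bm, C#dim. Of the given chords, D–F#–A–C# = Dmaj7, G–B–D–F# = Gmaj7 and D–F#–A = D are diatonic. But C–E–G–Bb is foreign: the diatonic vii° on degree 7 is C#dim, whereas C7 comes from D minor. It is labeled bVII7. Bb–D–F doesn't fit — on degree 6 D major would have Bm (vi). Bb is the degree-6 chord of D minor, so it is the borrowed bVI.

bVII7, bVI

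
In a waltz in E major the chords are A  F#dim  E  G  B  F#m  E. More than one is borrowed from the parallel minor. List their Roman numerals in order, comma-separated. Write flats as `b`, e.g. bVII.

ii°, bIII

In E major the diatonic chords are E, F#m, G#m, A, B, C#m, D#dim. A, E, B and F#m are all diatonic. F#dim (F#–A–C) is not: scale degree 2 in E major carries F#m (ii). In E minor the chord on that degree is F#dim, so here it functions as ii°, borrowed from the parallel minor. G (G–B–D) doesn't fit — on degree 3 E major would have G#m (iii). G is the degree-3 chord of E minor, so it is the borrowed bIII.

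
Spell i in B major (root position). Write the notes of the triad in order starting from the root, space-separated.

B D F#

i is built on scale degree 1, which is B in both B major and its parallel. Building the minor chord from the parallel minor on B: B–D–F#.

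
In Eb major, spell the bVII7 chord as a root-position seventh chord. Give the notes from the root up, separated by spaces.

The root of bVII7 is the lowered 7th degree: D becomes Db. Building the dominant-seventh chord from the parallel minor on Db: Db–F–Ab–Cb.

Db F Ab Cb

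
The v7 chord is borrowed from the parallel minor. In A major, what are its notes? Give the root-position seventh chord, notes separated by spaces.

The root, E, is scale degree 5 — the same note in A major and A minor; only the chord quality changes. Stacking thirds in A minor on E gives E–G–B–D.

E G B D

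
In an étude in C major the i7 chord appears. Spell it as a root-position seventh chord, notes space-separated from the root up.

The root, C, is scale degree 1 — the same note in C major and C minor; only the chord quality changes. Building the minor-seventh chord from the parallel minor on C: C–Eb–G–Bb.

C Eb G Bb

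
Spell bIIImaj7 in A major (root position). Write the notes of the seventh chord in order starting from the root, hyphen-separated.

Scale degree 3 in A major is C#. bIIImaj7 uses the lowered form, C, taken from A minor. In A minor the chord on C is C–E–G–B.

C-E-G-B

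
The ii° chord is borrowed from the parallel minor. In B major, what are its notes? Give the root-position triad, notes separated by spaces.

C# E G

The root, C#, is scale degree 2 — the same note in B major and B minor; only the chord quality changes. Stacking thirds in B minor on C# gives C#–E–G.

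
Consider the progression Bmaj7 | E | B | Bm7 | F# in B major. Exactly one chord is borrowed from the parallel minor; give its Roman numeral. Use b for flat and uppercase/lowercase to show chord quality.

B major has the diatonic set B, C#m, D#m, E, F#, G#m, A#dim. Of the given chords, Bmaj7, E, B and F# are diatonic. Bm7 (B–D–F#–A) doesn't fit — on degree 1 B major would have B (I). Bm7 is the degree-1 chord of B minor, so it is the borrowed i7.

i7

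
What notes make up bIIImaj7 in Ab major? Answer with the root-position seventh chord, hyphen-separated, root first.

bIIImaj7 is built on the lowered scale degree 3. In Ab major degree 3 is C; lowered it becomes Cb. Building the major-seventh chord from the parallel minor on Cb: Cb–Eb–Gb–Bb.

Cb-Eb-Gb-Bb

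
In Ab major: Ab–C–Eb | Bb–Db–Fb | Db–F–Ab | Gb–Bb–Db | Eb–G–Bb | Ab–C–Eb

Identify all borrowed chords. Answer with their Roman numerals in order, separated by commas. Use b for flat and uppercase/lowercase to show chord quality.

ii°, bVII

In Ab major the diatonic chords are Ab, Bbm, Cm, Db, Eb, Fm, Gdim. Ab–C–Eb = Ab, Db–F–Ab = Db and Eb–G–Bb = Eb are all diatonic. Bb–Db–Fb is not: scale degree 2 in Ab major carries Bbm (ii). In Ab minor the chord on that degree is Bbdim, so here it functions as ii°, borrowed from the parallel minor. Gb–Bb–Db doesn't fit — on degree 7 Ab major would have Gdim (vii°). Gb is the degree-7 chord of Ab minor, so it is the borrowed bVII.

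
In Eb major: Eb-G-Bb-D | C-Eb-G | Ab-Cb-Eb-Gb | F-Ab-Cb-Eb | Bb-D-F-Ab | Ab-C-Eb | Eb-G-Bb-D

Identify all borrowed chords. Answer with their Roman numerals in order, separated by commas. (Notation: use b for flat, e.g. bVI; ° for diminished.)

iv7, iiø7

In Eb major the diatonic chords are Eb, Fm, Gm, Ab, Bb, Cm, Ddim. Eb–G–Bb–D = Ebmaj7, C–Eb–G = Cm, Bb–D–F–Ab = Bb7 and Ab–C–Eb = Ab all belong to that set. Ab–Cb–Eb–Gb doesn't fit — on degree 4 Eb major would have Ab (IV). Abm7 is the degree-4 chord of Eb minor, so it is the borrowed iv7. F–Ab–Cb–Eb is not: scale degree 2 in Eb major carries Fm (ii). In Eb minor the chord on that degree is Fm7b5, so here it functions as iiø7, borrowed from the parallel minor.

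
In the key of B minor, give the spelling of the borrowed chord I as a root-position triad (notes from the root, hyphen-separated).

B-D#-F#

I is built on scale degree 1, which is B in both B minor and its parallel. Stacking thirds in B major on B gives B–D#–F#.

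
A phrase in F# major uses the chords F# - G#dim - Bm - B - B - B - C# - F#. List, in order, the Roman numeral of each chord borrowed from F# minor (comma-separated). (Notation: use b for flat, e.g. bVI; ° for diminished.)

The diatonic triads in F# major are F#, G#m, A#m, B, C#, D#m, E#dim. F#, B and C# are all diatonic. G#dim (G#–B–D) is not: scale degree 2 in F# major carries G#m (ii). In F# minor the chord on that degree is G#dim, so here it functions as ii°, borrowed from the parallel minor. Bm (B–D–F#) doesn't fit — on degree 4 F# major would have B (IV). Bm is the degree-4 chord of F# minor, so it is the borrowed iv.

ii°, iv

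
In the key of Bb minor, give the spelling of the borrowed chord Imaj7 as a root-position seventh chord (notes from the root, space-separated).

Bb D F A

The root, Bb, is scale degree 1 — the same note in Bb minor and Bb major; only the chord quality changes. In Bb major the chord on Bb is Bb–D–F–A.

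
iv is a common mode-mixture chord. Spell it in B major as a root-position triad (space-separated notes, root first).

iv is built on scale degree 4, which is E in both B major and its parallel. In B minor the chord on E is E–G–B.

E G B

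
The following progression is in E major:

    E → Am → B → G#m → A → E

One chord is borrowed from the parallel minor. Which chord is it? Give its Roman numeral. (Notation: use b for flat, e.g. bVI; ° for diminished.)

In E major the diatonic chords are E, F#m, G#m, A, B, C#m, D#dim. Of the given chords, E, B, G#m and A are diatonic. Am (A–C–E) is not: scale degree 4 in E major carries A (IV). In E minor the chord on that degree is Am, so here it functions as iv, borrowed from the parallel minor.

iv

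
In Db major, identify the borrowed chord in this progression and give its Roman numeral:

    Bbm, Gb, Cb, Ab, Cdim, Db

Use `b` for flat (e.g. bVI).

In Db major the diatonic chords are Db, Ebm, Fm, Gb, Ab, Bbm, Cdim. Of the given chords, Bbm, Gb, Ab, Cdim and Db are diatonic. Cb (Cb–Eb–Gb) doesn't fit — on degree 7 Db major would have Cdim (vii°). Cb is the degree-7 chord of Db minor, so it is the borrowed bVII.

bVII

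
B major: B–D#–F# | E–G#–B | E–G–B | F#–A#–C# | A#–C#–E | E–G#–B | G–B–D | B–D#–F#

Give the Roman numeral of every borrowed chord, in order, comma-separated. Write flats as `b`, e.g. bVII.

iv, bVI

B major has the diatonic set B, C#m, D#m, E, F#, G#m, A#dim. B–D#–F# = B, E–G#–B = E, F#–A#–C# = F# and A#–C#–E = A#dim all belong to that set. E–G–B doesn't fit — on degree 4 B major would have E (IV). Em is the degree-4 chord of B minor, so it is the borrowed iv. G–B–D is not: scale degree 6 in B major carries G#m (vi). In B minor the chord on that degree is G, so here it functions as bVI, borrowed from the parallel minor.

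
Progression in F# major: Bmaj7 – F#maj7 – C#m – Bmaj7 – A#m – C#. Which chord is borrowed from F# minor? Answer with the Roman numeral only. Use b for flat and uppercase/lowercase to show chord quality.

v

The diatonic triads in F# major are F#, G#m, A#m, B, C#, D#m, E#dim. Bmaj7, F#maj7, A#m and C# are all diatonic. C#m (C#–E–G#) is not: scale degree 5 in F# major carries C# (V). In F# minor the chord on that degree is C#m, so here it functions as v, borrowed from the parallel minor.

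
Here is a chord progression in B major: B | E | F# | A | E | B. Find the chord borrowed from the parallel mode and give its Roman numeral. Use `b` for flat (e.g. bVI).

The diatonic triads in B major are B, C#m, D#m, E, F#, G#m, A#dim. B, E and F# are all diatonic. But A (A–C#–E) is foreign: the diatonic vii° on degree 7 is A#dim, whereas A comes from B minor. It is labeled bVII.

bVII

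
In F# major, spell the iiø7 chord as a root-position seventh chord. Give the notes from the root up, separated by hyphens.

G#-B-D-F#

iiø7 is built on scale degree 2, which is G# in both F# major and its parallel. In F# minor the chord on G# is G#–B–D–F#.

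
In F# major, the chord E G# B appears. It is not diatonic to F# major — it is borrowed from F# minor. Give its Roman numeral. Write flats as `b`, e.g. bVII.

bVII

In F# major scale degree 7 is E#; E is its lowered form, from F# minor. Diatonically F# major has E#dim (vii°) on that degree; E–G#–B is instead the major chord native to F# minor, so it takes the label bVII.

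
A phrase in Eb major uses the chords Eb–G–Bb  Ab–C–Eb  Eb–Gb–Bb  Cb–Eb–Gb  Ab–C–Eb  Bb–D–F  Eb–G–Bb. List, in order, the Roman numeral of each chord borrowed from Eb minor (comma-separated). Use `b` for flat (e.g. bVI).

i, bVI

Eb major has the diatonic set Eb, Fm, Gm, Ab, Bb, Cm, Ddim. Of the given chords, Eb–G–Bb = Eb, Ab–C–Eb = Ab and Bb–D–F = Bb are diatonic. Eb–Gb–Bb is not: scale degree 1 in Eb major carries Eb (I). In Eb minor the chord on that degree is Ebm, so here it functions as i, borrowed from the parallel minor. But Cb–Eb–Gb is foreign: the diatonic vi on degree 6 is Cm, whereas Cb comes from Eb minor. It is labeled bVI.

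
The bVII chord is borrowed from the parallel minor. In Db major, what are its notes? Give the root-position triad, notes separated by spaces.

bVII is built on the lowered scale degree 7. In Db major degree 7 is C; lowered it becomes Cb. Stacking thirds in Db minor on Cb gives Cb–Eb–Gb.

Cb Eb Gb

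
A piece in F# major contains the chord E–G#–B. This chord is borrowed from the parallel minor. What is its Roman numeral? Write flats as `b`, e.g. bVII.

bVII

The root E is the lowered 7th scale degree — diatonically F# major has E# there. Diatonically F# major has E#dim (vii°) on that degree; E–G#–B is instead the major chord native to F# minor, so it takes the label bVII.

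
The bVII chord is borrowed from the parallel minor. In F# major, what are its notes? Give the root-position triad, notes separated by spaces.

E G# B

Scale degree 7 in F# major is E#. bVII uses the lowered form, E, taken from F# minor. Stacking thirds in F# minor on E gives E–G#–B.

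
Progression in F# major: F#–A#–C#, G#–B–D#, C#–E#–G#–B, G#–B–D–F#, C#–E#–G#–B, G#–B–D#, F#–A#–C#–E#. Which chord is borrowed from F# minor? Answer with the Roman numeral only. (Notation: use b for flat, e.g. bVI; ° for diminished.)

iiø7

F# major has the diatonic set F#, G#m, A#m, B, C#, D#m, E#dim. Of the given chords, F#–A#–C# = F#, G#–B–D# = G#m, C#–E#–G#–B = C#7 and F#–A#–C#–E# = F#maj7 are diatonic. But G#–B–D–F# is foreign: the diatonic ii on degree 2 is G#m, whereas G#m7b5 comes from F# minor. It is labeled iiø7.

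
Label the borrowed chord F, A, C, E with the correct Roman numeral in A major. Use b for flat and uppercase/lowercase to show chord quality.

bVImaj7

In A major scale degree 6 is F#; F is its lowered form, from A minor. The diatonic chord on degree 6 would be F#m (vi), but F–A–C–E is the major-seventh chord from A minor. As a borrowed chord it is labeled bVImaj7.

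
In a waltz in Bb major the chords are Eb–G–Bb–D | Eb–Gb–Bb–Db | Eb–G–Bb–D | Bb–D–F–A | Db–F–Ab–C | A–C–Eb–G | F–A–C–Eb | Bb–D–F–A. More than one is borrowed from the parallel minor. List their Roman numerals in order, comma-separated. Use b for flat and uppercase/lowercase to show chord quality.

The diatonic triads in Bb major are Bb, Cm, Dm, Eb, F, Gm, Adim. Eb–G–Bb–D = Ebmaj7, Bb–D–F–A = Bbmaj7, A–C–Eb–G = Am7b5 and F–A–C–Eb = F7 all belong to that set. Eb–Gb–Bb–Db doesn't fit — on degree 4 Bb major would have Eb (IV). Ebm7 is the degree-4 chord of Bb minor, so it is the borrowed iv7. Db–F–Ab–C doesn't fit — on degree 3 Bb major would have Dm (iii). Dbmaj7 is the degree-3 chord of Bb minor, so it is the borrowed bIIImaj7.

iv7, bIIImaj7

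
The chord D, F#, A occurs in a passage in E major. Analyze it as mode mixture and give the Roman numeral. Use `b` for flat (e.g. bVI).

The root D is the lowered 7th scale degree — diatonically E major has D# there. The diatonic chord on degree 7 would be D#dim (vii°), but D–F#–A is the major chord from E minor. As a borrowed chord it is labeled bVII.

bVII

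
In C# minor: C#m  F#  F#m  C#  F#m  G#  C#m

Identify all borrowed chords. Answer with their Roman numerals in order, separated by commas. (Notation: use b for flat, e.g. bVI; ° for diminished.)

IV, I

C# minor has the diatonic set C#m, D#dim, E, F#m, G#, A, B (with V from harmonic minor). Of the given chords, C#m, F#m and G# are diatonic. But F# (F#–A#–C#) is foreign: the diatonic iv on degree 4 is F#m, whereas F# comes from C# major. It is labeled IV. But C# (C#–E#–G#) is foreign: the diatonic i on degree 1 is C#m, whereas C# comes from C# major. It is labeled I.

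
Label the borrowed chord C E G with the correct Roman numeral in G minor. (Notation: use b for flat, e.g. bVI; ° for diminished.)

The root C is the diatonic 4th degree of G minor; the borrowing shows in the chord quality. The diatonic chord on degree 4 would be Cm (iv), but C–E–G is the major chord from G major. As a borrowed chord it is labeled IV.

IV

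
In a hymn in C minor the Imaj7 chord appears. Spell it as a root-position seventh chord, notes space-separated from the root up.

C E G B

Imaj7 is built on scale degree 1, which is C in both C minor and its parallel. In C major the chord on C is C–E–G–B.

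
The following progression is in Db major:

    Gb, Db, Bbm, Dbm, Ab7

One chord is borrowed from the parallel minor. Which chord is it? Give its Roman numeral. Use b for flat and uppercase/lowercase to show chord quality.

In Db major the diatonic chords are Db, Ebm, Fm, Gb, Ab, Bbm, Cdim. Of the given chords, Gb, Db, Bbm and Ab7 are diatonic. Dbm (Db–Fb–Ab) is not: scale degree 1 in Db major carries Db (I). In Db minor the chord on that degree is Dbm, so here it functions as i, borrowed from the parallel minor.

i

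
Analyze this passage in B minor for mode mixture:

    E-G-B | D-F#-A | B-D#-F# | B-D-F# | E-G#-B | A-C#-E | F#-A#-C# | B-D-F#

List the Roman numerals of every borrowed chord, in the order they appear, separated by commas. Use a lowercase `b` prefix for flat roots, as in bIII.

I, IV

In B minor (with V from harmonic minor) the diatonic chords are Bm, C#dim, D, Em, F#, G, A. Of the given chords, E–G–B = Em, D–F#–A = D, B–D–F# = Bm, A–C#–E = A and F#–A#–C# = F# are diatonic. But B–D#–F# is foreign: the diatonic i on degree 1 is Bm, whereas B comes from B major. It is labeled I. E–G#–B doesn't fit — on degree 4 B minor would have Em (iv). E is the degree-4 chord of B major, so it is the borrowed IV.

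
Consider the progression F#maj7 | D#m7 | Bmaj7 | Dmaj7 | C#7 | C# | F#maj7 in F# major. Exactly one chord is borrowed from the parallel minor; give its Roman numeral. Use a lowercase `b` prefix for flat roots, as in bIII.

F# major has the diatonic set F#, G#m, A#m, B, C#, D#m, E#dim. Of the given chords, F#maj7, D#m7, Bmaj7, C#7 and C# are diatonic. But Dmaj7 (D–F#–A–C#) is foreign: the diatonic vi on degree 6 is D#m, whereas Dmaj7 comes from F# minor. It is labeled bVImaj7.

bVImaj7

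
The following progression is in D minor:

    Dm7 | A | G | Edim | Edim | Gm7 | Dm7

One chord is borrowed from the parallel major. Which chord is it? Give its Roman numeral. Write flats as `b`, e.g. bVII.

In D minor (with V from harmonic minor) the diatonic chords are Dm, Edim, F, Gm, A, Bb, C. Dm7, A, Edim and Gm7 are all diatonic. G (G–B–D) doesn't fit — on degree 4 D minor would have Gm (iv). G is the degree-4 chord of D major, so it is the borrowed IV.

IV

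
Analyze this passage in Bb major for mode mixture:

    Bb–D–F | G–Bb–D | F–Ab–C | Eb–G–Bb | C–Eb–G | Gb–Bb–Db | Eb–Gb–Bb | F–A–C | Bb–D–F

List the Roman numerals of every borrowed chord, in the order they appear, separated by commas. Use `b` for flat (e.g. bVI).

In Bb major the diatonic chords are Bb, Cm, Dm, Eb, F, Gm, Adim. Bb–D–F = Bb, G–Bb–D = Gm, Eb–G–Bb = Eb, C–Eb–G = Cm and F–A–C = F are all diatonic. F–Ab–C doesn't fit — on degree 5 Bb major would have F (V). Fm is the degree-5 chord of Bb minor, so it is the borrowed v. Gb–Bb–Db doesn't fit — on degree 6 Bb major would have Gm (vi). Gb is the degree-6 chord of Bb minor, so it is the borrowed bVI. But Eb–Gb–Bb is foreign: the diatonic IV on degree 4 is Eb, whereas Ebm comes from Bb minor. It is labeled iv.

v, bVI, iv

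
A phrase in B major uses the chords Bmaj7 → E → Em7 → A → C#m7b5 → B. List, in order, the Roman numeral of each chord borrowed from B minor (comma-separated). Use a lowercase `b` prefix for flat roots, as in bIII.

iv7, bVII, iiø7

The diatonic triads in B major are B, C#m, D#m, E, F#, G#m, A#dim. Of the given chords, Bmaj7, E and B are diatonic. Em7 (E–G–B–D) is not: scale degree 4 in B major carries E (IV). In B minor the chord on that degree is Em7, so here it functions as iv7, borrowed from the parallel minor. A (A–C#–E) is not: scale degree 7 in B major carries A#dim (vii°). In B minor the chord on that degree is A, so here it functions as bVII, borrowed from the parallel minor. C#m7b5 (C#–E–G–B) doesn't fit — on degree 2 B major would have C#m (ii). C#m7b5 is the degree-2 chord of B minor, so it is the borrowed iiø7.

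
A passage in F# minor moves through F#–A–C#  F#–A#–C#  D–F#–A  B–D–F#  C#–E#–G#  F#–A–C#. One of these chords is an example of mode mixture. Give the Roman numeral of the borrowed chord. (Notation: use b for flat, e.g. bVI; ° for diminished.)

I

The diatonic triads in F# minor (with V from harmonic minor) are F#m, G#dim, A, Bm, C#, D, E. F#–A–C# = F#m, D–F#–A = D, B–D–F# = Bm and C#–E#–G# = C# are all diatonic. F#–A#–C# doesn't fit — on degree 1 F# minor would have F#m (i). F# is the degree-1 chord of F# major, so it is the borrowed I.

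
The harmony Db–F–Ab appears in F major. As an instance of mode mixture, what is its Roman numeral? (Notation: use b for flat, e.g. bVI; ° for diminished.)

bVI

The root Db is the lowered 6th scale degree — diatonically F major has D there. Diatonically F major has Dm (vi) on that degree; Db–F–Ab is instead the major chord native to F minor, so it takes the label bVI.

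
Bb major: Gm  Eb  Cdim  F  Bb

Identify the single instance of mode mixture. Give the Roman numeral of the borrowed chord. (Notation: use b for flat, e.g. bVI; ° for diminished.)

ii°

In Bb major the diatonic chords are Bb, Cm, Dm, Eb, F, Gm, Adim. Of the given chords, Gm, Eb, F and Bb are diatonic. Cdim (C–Eb–Gb) doesn't fit — on degree 2 Bb major would have Cm (ii). Cdim is the degree-2 chord of Bb minor, so it is the borrowed ii°.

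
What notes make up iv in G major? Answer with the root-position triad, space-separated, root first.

C Eb G

The root, C, is scale degree 4 — the same note in G major and G minor; only the chord quality changes. Building the minor chord from the parallel minor on C: C–Eb–G.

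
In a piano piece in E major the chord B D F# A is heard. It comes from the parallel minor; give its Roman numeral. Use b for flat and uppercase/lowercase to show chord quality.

The root B is the diatonic 5th degree of E major; the borrowing shows in the chord quality. B–D–F#–A is a minor-seventh chord — the form found in E minor, not the diatonic V (B). Borrowed into E major it is written v7.

v7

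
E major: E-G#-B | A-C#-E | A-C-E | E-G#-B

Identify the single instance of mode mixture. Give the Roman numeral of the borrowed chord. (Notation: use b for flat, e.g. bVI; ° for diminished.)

The diatonic triads in E major are E, F#m, G#m, A, B, C#m, D#dim. Of the given chords, E–G#–B = E and A–C#–E = A are diatonic. But A–C–E is foreign: the diatonic IV on degree 4 is A, whereas Am comes from E minor. It is labeled iv.

iv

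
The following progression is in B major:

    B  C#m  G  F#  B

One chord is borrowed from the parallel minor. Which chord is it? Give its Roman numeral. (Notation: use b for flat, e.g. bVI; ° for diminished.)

In B major the diatonic chords are B, C#m, D#m, E, F#, G#m, A#dim. B, C#m and F# all belong to that set. But G (G–B–D) is foreign: the diatonic vi on degree 6 is G#m, whereas G comes from B minor. It is labeled bVI.

bVI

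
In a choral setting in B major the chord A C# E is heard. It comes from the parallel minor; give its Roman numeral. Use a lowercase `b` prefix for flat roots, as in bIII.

A is the lowered form of scale degree 7 in B major (the diatonic degree 7 is A#). Diatonically B major has A#dim (vii°) on that degree; A–C#–E is instead the major chord native to B minor, so it takes the label bVII.

bVII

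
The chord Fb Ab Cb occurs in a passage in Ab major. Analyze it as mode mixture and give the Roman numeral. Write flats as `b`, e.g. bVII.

bVI

In Ab major scale degree 6 is F; Fb is its lowered form, from Ab minor. Fb–Ab–Cb is a major chord — the form found in Ab minor, not the diatonic vi (Fm). Borrowed into Ab major it is written bVI.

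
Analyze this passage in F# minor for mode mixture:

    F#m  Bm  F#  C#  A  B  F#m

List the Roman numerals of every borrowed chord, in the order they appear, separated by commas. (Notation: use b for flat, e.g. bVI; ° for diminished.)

I, IV

In F# minor (with V from harmonic minor) the diatonic chords are F#m, G#dim, A, Bm, C#, D, E. F#m, Bm, C# and A all belong to that set. F# (F#–A#–C#) is not: scale degree 1 in F# minor carries F#m (i). In F# major the chord on that degree is F#, so here it functions as I, borrowed from the parallel major. B (B–D#–F#) is not: scale degree 4 in F# minor carries Bm (iv). In F# major the chord on that degree is B, so here it functions as IV, borrowed from the parallel major.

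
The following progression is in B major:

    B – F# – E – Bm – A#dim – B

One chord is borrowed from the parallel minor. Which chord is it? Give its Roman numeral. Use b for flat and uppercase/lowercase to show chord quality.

i

In B major the diatonic chords are B, C#m, D#m, E, F#, G#m, A#dim. B, F#, E and A#dim are all diatonic. But Bm (B–D–F#) is foreign: the diatonic I on degree 1 is B, whereas Bm comes from B minor. It is labeled i.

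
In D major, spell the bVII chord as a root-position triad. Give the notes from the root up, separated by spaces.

Scale degree 7 in D major is C#. bVII uses the lowered form, C, taken from D minor. Building the major chord from the parallel minor on C: C–E–G.

C E G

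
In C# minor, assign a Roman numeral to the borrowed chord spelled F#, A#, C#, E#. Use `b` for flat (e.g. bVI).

IVmaj7

The root F# is the diatonic 4th degree of C# minor; the borrowing shows in the chord quality. Diatonically C# minor has F#m (iv) on that degree; F#–A#–C#–E# is instead the major-seventh chord native to C# major, so it takes the label IVmaj7.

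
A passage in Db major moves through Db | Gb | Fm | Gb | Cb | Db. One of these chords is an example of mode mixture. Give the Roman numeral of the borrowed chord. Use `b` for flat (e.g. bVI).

Db major has the diatonic set Db, Ebm, Fm, Gb, Ab, Bbm, Cdim. Of the given chords, Db, Gb and Fm are diatonic. Cb (Cb–Eb–Gb) is not: scale degree 7 in Db major carries Cdim (vii°). In Db minor the chord on that degree is Cb, so here it functions as bVII, borrowed from the parallel minor.

bVII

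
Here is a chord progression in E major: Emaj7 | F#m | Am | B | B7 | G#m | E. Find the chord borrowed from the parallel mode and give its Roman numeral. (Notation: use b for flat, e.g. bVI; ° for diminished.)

E major has the diatonic set E, F#m, G#m, A, B, C#m, D#dim. Emaj7, F#m, B, B7, G#m and E are all diatonic. Am (A–C–E) is not: scale degree 4 in E major carries A (IV). In E minor the chord on that degree is Am, so here it functions as iv, borrowed from the parallel minor.

iv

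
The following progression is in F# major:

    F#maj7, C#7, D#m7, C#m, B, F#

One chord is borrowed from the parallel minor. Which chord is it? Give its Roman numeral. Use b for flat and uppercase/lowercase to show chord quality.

v

In F# major the diatonic chords are F#, G#m, A#m, B, C#, D#m, E#dim. Of the given chords, F#maj7, C#7, D#m7, B and F# are diatonic. C#m (C#–E–G#) doesn't fit — on degree 5 F# major would have C# (V). C#m is the degree-5 chord of F# minor, so it is the borrowed v.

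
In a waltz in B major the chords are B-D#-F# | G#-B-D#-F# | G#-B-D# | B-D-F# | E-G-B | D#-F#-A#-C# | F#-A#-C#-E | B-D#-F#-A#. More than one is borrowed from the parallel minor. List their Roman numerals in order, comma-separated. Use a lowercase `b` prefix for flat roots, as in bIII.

The diatonic triads in B major are B, C#m, D#m, E, F#, G#m, A#dim. Of the given chords, B–D#–F# = B, G#–B–D#–F# = G#m7, G#–B–D# = G#m, D#–F#–A#–C# = D#m7, F#–A#–C#–E = F#7 and B–D#–F#–A# = Bmaj7 are diatonic. B–D–F# is not: scale degree 1 in B major carries B (I). In B minor the chord on that degree is Bm, so here it functions as i, borrowed from the parallel minor. E–G–B doesn't fit — on degree 4 B major would have E (IV). Em is the degree-4 chord of B minor, so it is the borrowed iv.

i, iv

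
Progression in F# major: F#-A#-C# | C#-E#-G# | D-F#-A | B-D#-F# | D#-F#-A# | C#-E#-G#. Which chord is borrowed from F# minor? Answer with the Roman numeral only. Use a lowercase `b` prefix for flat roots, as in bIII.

F# major has the diatonic set F#, G#m, A#m, B, C#, D#m, E#dim. F#–A#–C# = F#, C#–E#–G# = C#, B–D#–F# = B and D#–F#–A# = D#m are all diatonic. D–F#–A is not: scale degree 6 in F# major carries D#m (vi). In F# minor the chord on that degree is D, so here it functions as bVI, borrowed from the parallel minor.

bVI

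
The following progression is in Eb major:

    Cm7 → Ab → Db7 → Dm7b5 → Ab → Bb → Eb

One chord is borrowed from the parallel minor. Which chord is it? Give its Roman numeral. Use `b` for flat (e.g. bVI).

bVII7

Eb major has the diatonic set Eb, Fm, Gm, Ab, Bb, Cm, Ddim. Of the given chords, Cm7, Ab, Dm7b5, Bb and Eb are diatonic. But Db7 (Db–F–Ab–Cb) is foreign: the diatonic vii° on degree 7 is Ddim, whereas Db7 comes from Eb minor. It is labeled bVII7.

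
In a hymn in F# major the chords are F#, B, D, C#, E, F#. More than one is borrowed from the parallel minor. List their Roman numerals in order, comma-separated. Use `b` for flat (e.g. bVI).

bVI, bVII

In F# major the diatonic chords are F#, G#m, A#m, B, C#, D#m, E#dim. F#, B and C# are all diatonic. D (D–F#–A) is not: scale degree 6 in F# major carries D#m (vi). In F# minor the chord on that degree is D, so here it functions as bVI, borrowed from the parallel minor. E (E–G#–B) doesn't fit — on degree 7 F# major would have E#dim (vii°). E is the degree-7 chord of F# minor, so it is the borrowed bVII.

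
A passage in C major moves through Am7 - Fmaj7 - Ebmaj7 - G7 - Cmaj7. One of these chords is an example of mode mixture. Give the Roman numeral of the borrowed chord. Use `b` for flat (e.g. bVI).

The diatonic triads in C major are C, Dm, Em, F, G, Am, Bdim. Am7, Fmaj7, G7 and Cmaj7 all belong to that set. But Ebmaj7 (Eb–G–Bb–D) is foreign: the diatonic iii on degree 3 is Em, whereas Ebmaj7 comes from C minor. It is labeled bIIImaj7.

bIIImaj7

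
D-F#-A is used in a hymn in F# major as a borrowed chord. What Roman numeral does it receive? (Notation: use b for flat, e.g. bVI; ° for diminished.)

bVI

D is the lowered form of scale degree 6 in F# major (the diatonic degree 6 is D#). The diatonic chord on degree 6 would be D#m (vi), but D–F#–A is the major chord from F# minor. As a borrowed chord it is labeled bVI.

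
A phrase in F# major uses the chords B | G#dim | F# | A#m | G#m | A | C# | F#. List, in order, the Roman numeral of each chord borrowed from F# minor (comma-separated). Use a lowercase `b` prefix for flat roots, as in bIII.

ii°, bIII

The diatonic triads in F# major are F#, G#m, A#m, B, C#, D#m, E#dim. B, F#, A#m, G#m and C# are all diatonic. G#dim (G#–B–D) is not: scale degree 2 in F# major carries G#m (ii). In F# minor the chord on that degree is G#dim, so here it functions as ii°, borrowed from the parallel minor. A (A–C#–E) doesn't fit — on degree 3 F# major would have A#m (iii). A is the degree-3 chord of F# minor, so it is the borrowed bIII.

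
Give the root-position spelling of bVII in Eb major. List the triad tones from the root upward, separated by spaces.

Db F Ab

bVII is built on the lowered scale degree 7. In Eb major degree 7 is D; lowered it becomes Db. Stacking thirds in Eb minor on Db gives Db–F–Ab.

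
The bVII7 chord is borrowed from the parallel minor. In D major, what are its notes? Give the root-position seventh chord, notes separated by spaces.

C E G Bb

The root of bVII7 is the lowered 7th degree: C# becomes C. Stacking thirds in D minor on C gives C–E–G–Bb.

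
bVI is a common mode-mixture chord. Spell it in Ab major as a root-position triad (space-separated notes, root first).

Scale degree 6 in Ab major is F. bVI uses the lowered form, Fb, taken from Ab minor. Stacking thirds in Ab minor on Fb gives Fb–Ab–Cb.

Fb Ab Cb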